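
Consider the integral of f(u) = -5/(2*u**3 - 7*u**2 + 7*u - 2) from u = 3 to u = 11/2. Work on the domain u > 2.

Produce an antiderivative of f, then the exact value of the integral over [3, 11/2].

Factor the denominator ((u - 2)*(u - 1)*(2*u - 1)) and decompose: f = -20/(3*(2*u - 1)) + 5/(u - 1) - 5/(3*(u - 2)); each piece integrates to a log, atan, or power term.
F(u) = -5*log(u - 2)/3 + 5*log(u - 1) - 10*log(u - 1/2)/3 is an antiderivative of f.
Check: d/du[-5*log(u - 2)/3 + 5*log(u - 1) - 10*log(u - 1/2)/3] = -5/(2*u**3 - 7*u**2 + 7*u - 2) = f(u).
F(11/2) = -10*log(5)/3 - 5*log(7/2)/3 + 5*log(9/2); F(3) = -10*log(5/2)/3 + 5*log(2).
Integral = F(11/2) - F(3) = -10*log(5)/3 - 5*log(2) - 5*log(7/2)/3 + 10*log(5/2)/3 + 5*log(9/2).

Antiderivative: F(u) = -5*log(u - 2)/3 + 5*log(u - 1) - 10*log(u - 1/2)/3; value = -10*log(5)/3 - 5*log(2) - 5*log(7/2)/3 + 10*log(5/2)/3 + 5*log(9/2)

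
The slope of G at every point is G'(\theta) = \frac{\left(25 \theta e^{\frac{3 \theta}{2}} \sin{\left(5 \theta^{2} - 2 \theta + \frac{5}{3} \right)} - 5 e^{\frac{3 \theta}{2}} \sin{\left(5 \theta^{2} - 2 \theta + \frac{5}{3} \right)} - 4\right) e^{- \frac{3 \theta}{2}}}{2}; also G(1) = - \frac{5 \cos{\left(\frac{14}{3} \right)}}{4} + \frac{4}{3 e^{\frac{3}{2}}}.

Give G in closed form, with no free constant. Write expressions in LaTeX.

G(\theta) = - \frac{\left(15 e^{\frac{3 \theta}{2}} \cos{\left(5 \theta^{2} - 2 \theta + \frac{5}{3} \right)} - 16\right) e^{- \frac{3 \theta}{2}}}{12}

A candidate passes only if d/d\theta[G] lands on the given G'(\theta) exactly.
A general antiderivative is - \frac{5 \cos{\left(5 \theta^{2} - 2 \theta + \frac{5}{3} \right)}}{4} + \frac{4 e^{- \frac{3 \theta}{2}}}{3} + C.
The condition gives C = - \frac{5 \cos{\left(\frac{14}{3} \right)}}{4} + \frac{4}{3 e^{\frac{3}{2}}} - (- \frac{5 \cos{\left(\frac{14}{3} \right)}}{4} + \frac{4}{3 e^{\frac{3}{2}}}) = 0.
So G(\theta) = - \frac{\left(15 e^{\frac{3 \theta}{2}} \cos{\left(5 \theta^{2} - 2 \theta + \frac{5}{3} \right)} - 16\right) e^{- \frac{3 \theta}{2}}}{12}.
Check: d/d\theta[- \frac{\left(15 e^{\frac{3 \theta}{2}} \cos{\left(5 \theta^{2} - 2 \theta + \frac{5}{3} \right)} - 16\right) e^{- \frac{3 \theta}{2}}}{12}] = \frac{\left(25 \theta e^{\frac{3 \theta}{2}} \sin{\left(5 \theta^{2} - 2 \theta + \frac{5}{3} \right)} - 5 e^{\frac{3 \theta}{2}} \sin{\left(5 \theta^{2} - 2 \theta + \frac{5}{3} \right)} - 4\right) e^{- \frac{3 \theta}{2}}}{2} = G'(\theta).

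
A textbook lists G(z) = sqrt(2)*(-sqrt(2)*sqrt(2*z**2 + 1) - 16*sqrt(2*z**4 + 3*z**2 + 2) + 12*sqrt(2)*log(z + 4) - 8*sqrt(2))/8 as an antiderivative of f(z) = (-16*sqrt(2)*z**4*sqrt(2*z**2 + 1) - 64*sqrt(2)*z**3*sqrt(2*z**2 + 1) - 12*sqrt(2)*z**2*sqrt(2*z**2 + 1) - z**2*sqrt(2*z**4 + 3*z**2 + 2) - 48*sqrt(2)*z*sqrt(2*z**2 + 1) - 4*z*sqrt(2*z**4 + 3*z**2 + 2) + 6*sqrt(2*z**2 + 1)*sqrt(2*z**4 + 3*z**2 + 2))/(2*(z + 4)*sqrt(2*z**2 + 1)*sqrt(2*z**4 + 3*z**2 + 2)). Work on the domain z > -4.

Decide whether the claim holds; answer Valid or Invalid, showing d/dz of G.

d/dz[G] = (-16*sqrt(2)*z**4*sqrt(2*z**2 + 1) - 64*sqrt(2)*z**3*sqrt(2*z**2 + 1) - 12*sqrt(2)*z**2*sqrt(2*z**2 + 1) - z**2*sqrt(2*z**4 + 3*z**2 + 2) - 48*sqrt(2)*z*sqrt(2*z**2 + 1) - 4*z*sqrt(2*z**4 + 3*z**2 + 2) + 6*sqrt(2*z**2 + 1)*sqrt(2*z**4 + 3*z**2 + 2))/(2*z*sqrt(2*z**2 + 1)*sqrt(2*z**4 + 3*z**2 + 2) + 8*sqrt(2*z**2 + 1)*sqrt(2*z**4 + 3*z**2 + 2))
This equals f(z) exactly, so the claim holds.

Valid - differentiating G returns exactly f.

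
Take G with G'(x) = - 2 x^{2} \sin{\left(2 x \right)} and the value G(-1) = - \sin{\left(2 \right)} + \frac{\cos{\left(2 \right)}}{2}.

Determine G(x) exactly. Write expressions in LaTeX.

G(x) = x^{2} \cos{\left(2 x \right)} - x \sin{\left(2 x \right)} - \frac{\cos{\left(2 x \right)}}{2}

Check a candidate G(x) by differentiating: d/dx[G] must match the given G'(x).
A general antiderivative is x^{2} \cos{\left(2 x \right)} - x \sin{\left(2 x \right)} - \frac{\cos{\left(2 x \right)}}{2} + C.
The condition gives C = - \sin{\left(2 \right)} + \frac{\cos{\left(2 \right)}}{2} - (- \sin{\left(2 \right)} + \frac{\cos{\left(2 \right)}}{2}) = 0.
So G(x) = x^{2} \cos{\left(2 x \right)} - x \sin{\left(2 x \right)} - \frac{\cos{\left(2 x \right)}}{2}.
Check: d/dx[x^{2} \cos{\left(2 x \right)} - x \sin{\left(2 x \right)} - \frac{\cos{\left(2 x \right)}}{2}] = - 2 x^{2} \sin{\left(2 x \right)} = G'(x).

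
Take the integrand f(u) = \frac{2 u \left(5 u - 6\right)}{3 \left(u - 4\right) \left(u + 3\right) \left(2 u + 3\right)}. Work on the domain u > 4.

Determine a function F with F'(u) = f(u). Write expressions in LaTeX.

The denominator factors as 3 \left(u - 4\right) \left(u + 3\right) \left(2 u + 3\right); partial fractions split f into directly integrable pieces: - \frac{18}{11 \left(2 u + 3\right)} + \frac{2}{u + 3} + \frac{16}{33 \left(u - 4\right)}.
Check: d/du[\frac{16 \log{\left(u - 4 \right)} - 27 \log{\left(u + \frac{3}{2} \right)} + 66 \log{\left(u + 3 \right)}}{33}] = \frac{10 u^{2} - 12 u}{6 u^{3} + 3 u^{2} - 81 u - 108}, which equals f(u).

An antiderivative is F(u) = \frac{16 \log{\left(u - 4 \right)} - 27 \log{\left(u + \frac{3}{2} \right)} + 66 \log{\left(u + 3 \right)}}{33}.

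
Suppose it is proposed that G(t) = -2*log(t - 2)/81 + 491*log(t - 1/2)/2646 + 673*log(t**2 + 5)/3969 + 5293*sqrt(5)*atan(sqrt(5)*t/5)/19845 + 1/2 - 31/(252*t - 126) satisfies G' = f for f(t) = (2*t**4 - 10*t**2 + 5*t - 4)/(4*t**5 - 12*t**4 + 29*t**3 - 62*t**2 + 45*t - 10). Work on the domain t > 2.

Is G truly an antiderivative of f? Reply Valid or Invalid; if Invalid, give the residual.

Valid - the claim checks out under differentiation.

d/dt[G] = (2*t**4 - 10*t**2 + 5*t - 4)/(4*t**5 - 12*t**4 + 29*t**3 - 62*t**2 + 45*t - 10)
This equals f(t) exactly, so the claim holds.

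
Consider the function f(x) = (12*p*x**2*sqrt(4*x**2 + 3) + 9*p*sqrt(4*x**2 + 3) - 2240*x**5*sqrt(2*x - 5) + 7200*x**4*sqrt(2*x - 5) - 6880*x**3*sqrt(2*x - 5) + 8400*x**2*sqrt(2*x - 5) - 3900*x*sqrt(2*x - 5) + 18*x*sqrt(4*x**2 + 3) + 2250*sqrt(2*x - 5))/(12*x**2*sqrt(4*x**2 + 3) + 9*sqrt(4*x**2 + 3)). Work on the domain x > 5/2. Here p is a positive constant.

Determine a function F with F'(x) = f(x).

A first test for any F(x): its x-derivative must equal f(x) identically.
Check: d/dx[p*x - 10*(2*x - 5)**(5/2)*sqrt(4*x**2 + 3)/3 + 3*log(4*x**2 + 3)/4] = (12*p*x**2*sqrt(4*x**2 + 3) + 9*p*sqrt(4*x**2 + 3) - 2240*x**5*sqrt(2*x - 5) + 7200*x**4*sqrt(2*x - 5) - 6880*x**3*sqrt(2*x - 5) + 8400*x**2*sqrt(2*x - 5) - 3900*x*sqrt(2*x - 5) + 18*x*sqrt(4*x**2 + 3) + 2250*sqrt(2*x - 5))/(12*x**2*sqrt(4*x**2 + 3) + 9*sqrt(4*x**2 + 3)) = f(x).

An antiderivative is F(x) = p*x - 10*(2*x - 5)**(5/2)*sqrt(4*x**2 + 3)/3 + 3*log(4*x**2 + 3)/4.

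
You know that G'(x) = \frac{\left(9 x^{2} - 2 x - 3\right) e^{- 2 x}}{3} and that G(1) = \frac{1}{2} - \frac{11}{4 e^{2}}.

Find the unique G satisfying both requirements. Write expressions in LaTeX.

G'(x) has the shape u'v + uv' for u = - \frac{3 x^{2}}{2} - \frac{7 x}{6} - \frac{1}{12} and v = e^{- 2 x} — it is the derivative of the product u*v.
A general antiderivative is \frac{\left(- 18 x^{2} - 14 x - 1\right) e^{- 2 x}}{12} + C.
The condition gives C = \frac{1}{2} - \frac{11}{4 e^{2}} - (- \frac{11}{4 e^{2}}) = \frac{1}{2}.
So G(x) = - \frac{\left(18 x^{2} + 14 x - 6 e^{2 x} + 1\right) e^{- 2 x}}{12}.
Check: d/dx[- \frac{\left(18 x^{2} + 14 x - 6 e^{2 x} + 1\right) e^{- 2 x}}{12}] = \frac{\left(9 x^{2} - 2 x - 3\right) e^{- 2 x}}{3} = G'(x).

G(x) = - \frac{\left(18 x^{2} + 14 x - 6 e^{2 x} + 1\right) e^{- 2 x}}{12}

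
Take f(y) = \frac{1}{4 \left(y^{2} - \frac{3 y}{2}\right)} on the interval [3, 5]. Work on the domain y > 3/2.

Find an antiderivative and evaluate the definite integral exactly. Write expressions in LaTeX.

Antiderivative: F(y) = - \frac{\log{\left(y \right)}}{6} + \frac{\log{\left(y - \frac{3}{2} \right)}}{6}; value = - \frac{\log{\left(5 \right)}}{6} - \frac{\log{\left(\frac{3}{2} \right)}}{6} + \frac{\log{\left(3 \right)}}{6} + \frac{\log{\left(\frac{7}{2} \right)}}{6}

Factor the denominator (2 y \left(2 y - 3\right)) and decompose: f = \frac{1}{3 \left(2 y - 3\right)} - \frac{1}{6 y}; each piece integrates to a log, atan, or power term.
F(y) = - \frac{\log{\left(y \right)}}{6} + \frac{\log{\left(y - \frac{3}{2} \right)}}{6} is an antiderivative of f.
Check: d/dy[- \frac{\log{\left(y \right)}}{6} + \frac{\log{\left(y - \frac{3}{2} \right)}}{6}] = \frac{1}{4 y^{2} - 6 y}, which equals f(y).
F(5) = - \frac{\log{\left(5 \right)}}{6} + \frac{\log{\left(\frac{7}{2} \right)}}{6}; F(3) = - \frac{\log{\left(3 \right)}}{6} + \frac{\log{\left(\frac{3}{2} \right)}}{6}.
Integral = F(5) - F(3) = - \frac{\log{\left(5 \right)}}{6} - \frac{\log{\left(\frac{3}{2} \right)}}{6} + \frac{\log{\left(3 \right)}}{6} + \frac{\log{\left(\frac{7}{2} \right)}}{6}.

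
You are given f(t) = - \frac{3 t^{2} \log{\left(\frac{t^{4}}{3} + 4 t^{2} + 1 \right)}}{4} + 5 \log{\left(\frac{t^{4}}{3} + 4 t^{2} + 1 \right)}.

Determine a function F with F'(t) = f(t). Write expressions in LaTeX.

An antiderivative is F(t) = \frac{4 t^{3} + 3 t \left(20 - t^{2}\right) \log{\left(\frac{t^{4}}{3} + 4 t^{2} + 1 \right)} - 312 t + 6 \sqrt{5970 - 1021 \sqrt{33}} \operatorname{atan}{\left(\frac{643 t}{\sqrt{33} \sqrt{5970 - 1021 \sqrt{33}} + 26 \sqrt{5970 - 1021 \sqrt{33}}} \right)} - 6 \sqrt{1021 \sqrt{33} + 5970} \operatorname{atan}{\left(\frac{643 t}{- 26 \sqrt{1021 \sqrt{33} + 5970} + \sqrt{33} \sqrt{1021 \sqrt{33} + 5970}} \right)}}{12}.

The integrand splits into summands that can be handled one at a time.
Check: d/dt[\frac{4 t^{3} + 3 t \left(20 - t^{2}\right) \log{\left(\frac{t^{4}}{3} + 4 t^{2} + 1 \right)} - 312 t + 6 \sqrt{5970 - 1021 \sqrt{33}} \operatorname{atan}{\left(\frac{643 t}{\sqrt{33} \sqrt{5970 - 1021 \sqrt{33}} + 26 \sqrt{5970 - 1021 \sqrt{33}}} \right)} - 6 \sqrt{1021 \sqrt{33} + 5970} \operatorname{atan}{\left(\frac{643 t}{- 26 \sqrt{1021 \sqrt{33} + 5970} + \sqrt{33} \sqrt{1021 \sqrt{33} + 5970}} \right)}}{12}] = - \frac{3 t^{2} \log{\left(\frac{t^{4}}{3} + 4 t^{2} + 1 \right)}}{4} + 5 \log{\left(\frac{t^{4}}{3} + 4 t^{2} + 1 \right)} = f(t).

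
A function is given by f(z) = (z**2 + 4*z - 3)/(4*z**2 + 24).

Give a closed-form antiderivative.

An antiderivative is F(z) = z/4 + log(z**2 + 6)/2 - 3*sqrt(6)*atan(sqrt(6)*z/6)/8.

Check any antiderivative F(z) by computing F'(z) and comparing it with f(z).
Check: d/dz[z/4 + log(z**2 + 6)/2 - 3*sqrt(6)*atan(sqrt(6)*z/6)/8] = (z**2 + 4*z - 3)/(4*z**2 + 24) = f(z).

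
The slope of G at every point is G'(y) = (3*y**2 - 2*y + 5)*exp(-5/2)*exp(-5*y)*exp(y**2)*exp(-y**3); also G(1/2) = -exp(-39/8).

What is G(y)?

G(y) = -exp(-5/2)*exp(-5*y)*exp(y**2)*exp(-y**3)

G'(y) matches the chain-rule pattern g'(h)*h' with inner function h(y) = -y**3 + y**2 - 5*y - 5/2; substituting u = h(y) collapses the integral.
A general antiderivative is -exp(-y**3 + y**2 - 5*y - 5/2) + C.
The condition gives C = -exp(-39/8) - (-exp(-39/8)) = 0.
So G(y) = -exp(-5/2)*exp(-5*y)*exp(y**2)*exp(-y**3).
Check: d/dy[-exp(-5/2)*exp(-5*y)*exp(y**2)*exp(-y**3)] = (3*y**2*exp(y**2) - 2*y*exp(y**2) + 5*exp(y**2))*exp(-5/2)*exp(-5*y)*exp(-y**3), which equals G'(y).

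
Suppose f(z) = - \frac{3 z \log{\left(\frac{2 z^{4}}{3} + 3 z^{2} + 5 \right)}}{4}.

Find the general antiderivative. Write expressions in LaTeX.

For F(z) to be correct the identity F'(z) - f(z) = 0 must hold.
Check: d/dz[\frac{3 \left(- 4 z^{2} \log{\left(\frac{2 z^{4}}{3} + 3 z^{2} + 5 \right)} + 8 z^{2} - 9 \log{\left(z^{4} + \frac{9 z^{2}}{2} + \frac{15}{2} \right)} - 2 \sqrt{39} \operatorname{atan}{\left(\frac{4 \sqrt{39} z^{2}}{39} + \frac{3 \sqrt{39}}{13} \right)}\right)}{32}] = - \frac{3 z \log{\left(\frac{2 z^{4}}{3} + 3 z^{2} + 5 \right)}}{4} = f(z).

F(z) = \frac{3 \left(- 4 z^{2} \log{\left(\frac{2 z^{4}}{3} + 3 z^{2} + 5 \right)} + 8 z^{2} - 9 \log{\left(z^{4} + \frac{9 z^{2}}{2} + \frac{15}{2} \right)} - 2 \sqrt{39} \operatorname{atan}{\left(\frac{4 \sqrt{39} z^{2}}{39} + \frac{3 \sqrt{39}}{13} \right)}\right)}{32} + C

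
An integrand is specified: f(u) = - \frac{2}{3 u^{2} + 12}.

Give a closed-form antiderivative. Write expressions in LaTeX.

An antiderivative is F(u) = - \frac{\operatorname{atan}{\left(\frac{u}{2} \right)}}{3}.

Whatever form F(u) takes, F'(u) = f(u) is non-negotiable.
Check: d/du[- \frac{\operatorname{atan}{\left(\frac{u}{2} \right)}}{3}] = - \frac{2}{3 u^{2} + 12} = f(u).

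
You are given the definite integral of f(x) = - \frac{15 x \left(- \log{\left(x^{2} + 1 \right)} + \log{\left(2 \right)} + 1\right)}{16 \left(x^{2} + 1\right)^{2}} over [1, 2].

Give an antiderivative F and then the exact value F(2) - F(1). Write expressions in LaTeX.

Recognize the product-rule pattern: f = u'v + uv' with u = - \frac{15}{16 \left(2 x^{2} + 2\right)}, v = \log{\left(\frac{x^{2}}{2} + \frac{1}{2} \right)}, so integration by parts undoes it.
F(x) = - \frac{15 \log{\left(\frac{x^{2}}{2} + \frac{1}{2} \right)}}{16 \left(2 x^{2} + 2\right)} is an antiderivative of f.
Check: d/dx[- \frac{15 \log{\left(\frac{x^{2}}{2} + \frac{1}{2} \right)}}{16 \left(2 x^{2} + 2\right)}] = \frac{15 x \log{\left(x^{2} + 1 \right)} - 15 x - 15 x \log{\left(2 \right)}}{16 x^{4} + 32 x^{2} + 16}, which equals f(x).
F(2) = - \frac{3 \log{\left(\frac{5}{2} \right)}}{32}; F(1) = 0.
Integral = F(2) - F(1) = - \frac{3 \log{\left(\frac{5}{2} \right)}}{32}.

Antiderivative: F(x) = - \frac{15 \log{\left(\frac{x^{2}}{2} + \frac{1}{2} \right)}}{16 \left(2 x^{2} + 2\right)}; value = - \frac{3 \log{\left(\frac{5}{2} \right)}}{32}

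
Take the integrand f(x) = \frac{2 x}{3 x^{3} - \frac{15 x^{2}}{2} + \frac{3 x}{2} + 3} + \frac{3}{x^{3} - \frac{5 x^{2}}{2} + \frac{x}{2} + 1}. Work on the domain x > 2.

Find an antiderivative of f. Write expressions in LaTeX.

Factor the denominator (3 \left(x - 2\right) \left(x - 1\right) \left(2 x + 1\right)) and decompose: f = \frac{64}{45 \left(2 x + 1\right)} - \frac{22}{9 \left(x - 1\right)} + \frac{26}{15 \left(x - 2\right)}; each piece integrates to a log, atan, or power term.
Check: d/dx[\frac{26 \log{\left(x - 2 \right)}}{15} - \frac{22 \log{\left(x - 1 \right)}}{9} + \frac{32 \log{\left(x + \frac{1}{2} \right)}}{45}] = \frac{4 x + 18}{6 x^{3} - 15 x^{2} + 3 x + 6}, which equals f(x).

An antiderivative is F(x) = \frac{26 \log{\left(x - 2 \right)}}{15} - \frac{22 \log{\left(x - 1 \right)}}{9} + \frac{32 \log{\left(x + \frac{1}{2} \right)}}{45}.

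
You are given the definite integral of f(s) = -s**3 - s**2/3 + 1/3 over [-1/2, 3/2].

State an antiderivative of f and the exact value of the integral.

Antiderivative: F(s) = -s**4/4 - s**3/9 + s/3; value = -35/36

Integrate term by term and add the pieces.
F(s) = -s**4/4 - s**3/9 + s/3 is an antiderivative of f.
Check: d/ds[-s**4/4 - s**3/9 + s/3] = -s**3 - s**2/3 + 1/3 = f(s).
F(3/2) = -73/64; F(-1/2) = -97/576.
Integral = F(3/2) - F(-1/2) = -35/36.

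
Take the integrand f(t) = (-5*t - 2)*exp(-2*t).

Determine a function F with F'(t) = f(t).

An antiderivative is F(t) = (10*t + 9)*exp(-2*t)/4.

f has the shape u'v + uv' for u = 5*t/2 + 9/4 and v = exp(-2*t) — it is the derivative of the product u*v.
Check: d/dt[(10*t + 9)*exp(-2*t)/4] = (-5*t - 2)*exp(-2*t) = f(t).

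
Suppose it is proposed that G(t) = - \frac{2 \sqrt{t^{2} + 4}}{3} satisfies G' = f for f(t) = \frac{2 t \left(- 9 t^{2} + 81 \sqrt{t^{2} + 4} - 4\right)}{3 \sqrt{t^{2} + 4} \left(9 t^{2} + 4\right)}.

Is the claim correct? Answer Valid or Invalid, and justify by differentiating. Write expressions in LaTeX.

d/dt[G] = - \frac{2 t}{3 \sqrt{t^{2} + 4}}
d/dt[G] - f(t) = - \frac{54 t}{9 t^{2} + 4} != 0.

Invalid: d/dt[G] - f = - \frac{54 t}{9 t^{2} + 4}, which is not 0.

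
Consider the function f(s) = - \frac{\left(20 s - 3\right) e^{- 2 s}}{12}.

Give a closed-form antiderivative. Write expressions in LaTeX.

An antiderivative is F(s) = \frac{5 s e^{- 2 s}}{6} + \frac{7 e^{- 2 s}}{24}.

f has the shape u'v + uv' for u = \frac{5 s}{6} + \frac{7}{24} and v = e^{- 2 s} — it is the derivative of the product u*v.
Check: d/ds[\frac{5 s e^{- 2 s}}{6} + \frac{7 e^{- 2 s}}{24}] = \frac{\left(3 - 20 s\right) e^{- 2 s}}{12}, which equals f(s).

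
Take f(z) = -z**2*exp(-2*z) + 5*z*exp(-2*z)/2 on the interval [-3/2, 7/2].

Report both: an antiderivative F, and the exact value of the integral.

Recognize the product-rule pattern: f = u'v + uv' with u = z**2/2 - 3*z/4 - 3/8, v = exp(-2*z), so integration by parts undoes it.
F(z) = (4*z**2 - 6*z - 3)*exp(-2*z)/8 is an antiderivative of f.
Check: d/dz[(4*z**2 - 6*z - 3)*exp(-2*z)/8] = (-2*z**2 + 5*z)*exp(-2*z)/2, which equals f(z).
F(7/2) = 25*exp(-7)/8; F(-3/2) = 15*exp(3)/8.
Integral = F(7/2) - F(-3/2) = -15*exp(3)/8 + 25*exp(-7)/8.

Antiderivative: F(z) = (4*z**2 - 6*z - 3)*exp(-2*z)/8; value = -15*exp(3)/8 + 25*exp(-7)/8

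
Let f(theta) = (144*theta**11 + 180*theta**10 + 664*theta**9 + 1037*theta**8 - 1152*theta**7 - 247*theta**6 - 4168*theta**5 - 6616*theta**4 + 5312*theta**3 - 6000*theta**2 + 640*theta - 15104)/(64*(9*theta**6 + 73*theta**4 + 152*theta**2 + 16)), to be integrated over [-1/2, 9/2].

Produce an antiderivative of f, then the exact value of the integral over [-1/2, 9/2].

Antiderivative: F(theta) = -(-theta**2/2 - theta/4 + 1)**3/3 - 5*atan(3*theta) + 1/(theta**2/2 + 2); value = -5*atan(27/2) - 5*atan(3/2) + 37877795/105536

Check any antiderivative F(theta) by computing F'(theta) and comparing it with f(theta).
F(theta) = -(-theta**2/2 - theta/4 + 1)**3/3 - 5*atan(3*theta) + 1/(theta**2/2 + 2) is an antiderivative of f.
Check: d/dtheta[-(-theta**2/2 - theta/4 + 1)**3/3 - 5*atan(3*theta) + 1/(theta**2/2 + 2)] = (144*theta**11 + 180*theta**10 + 664*theta**9 + 1037*theta**8 - 1152*theta**7 - 247*theta**6 - 4168*theta**5 - 6616*theta**4 + 5312*theta**3 - 6000*theta**2 + 640*theta - 15104)/(576*theta**6 + 4672*theta**4 + 9728*theta**2 + 1024), which equals f(theta).
F(9/2) = 6686873/18624 - 5*atan(27/2); F(-1/2) = 7/51 + 5*atan(3/2).
Integral = F(9/2) - F(-1/2) = -5*atan(27/2) - 5*atan(3/2) + 37877795/105536.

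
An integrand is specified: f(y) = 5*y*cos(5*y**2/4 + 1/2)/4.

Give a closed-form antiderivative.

An antiderivative is F(y) = sin(5*y**2/4 + 1/2)/2.

f matches the chain-rule pattern g'(h)*h' with inner function h(y) = 5*y**2/4 + 1/2; substituting u = h(y) collapses the integral.
Check: d/dy[sin(5*y**2/4 + 1/2)/2] = 5*y*cos(5*y**2/4 + 1/2)/4 = f(y).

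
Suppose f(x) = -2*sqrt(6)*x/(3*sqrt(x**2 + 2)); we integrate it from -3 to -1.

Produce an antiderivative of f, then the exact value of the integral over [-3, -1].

Antiderivative: F(x) = -2*sqrt(6)*sqrt(x**2 + 2)/3; value = -2*sqrt(2) + 2*sqrt(66)/3

f matches the chain-rule pattern g'(h)*h' with inner function h(x) = 3*x**2/2 + 3; substituting u = h(x) collapses the integral.
F(x) = -2*sqrt(6)*sqrt(x**2 + 2)/3 is an antiderivative of f.
Check: d/dx[-2*sqrt(6)*sqrt(x**2 + 2)/3] = -2*sqrt(6)*x/(3*sqrt(x**2 + 2)) = f(x).
F(-1) = -2*sqrt(2); F(-3) = -2*sqrt(66)/3.
Integral = F(-1) - F(-3) = -2*sqrt(2) + 2*sqrt(66)/3.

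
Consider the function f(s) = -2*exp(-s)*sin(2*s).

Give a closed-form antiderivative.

A candidate is checked by its d/ds: the result must match f(s).
Check: d/ds[2*(sin(2*s) + 2*cos(2*s))*exp(-s)/5] = -2*exp(-s)*sin(2*s) = f(s).

An antiderivative is F(s) = 2*(sin(2*s) + 2*cos(2*s))*exp(-s)/5.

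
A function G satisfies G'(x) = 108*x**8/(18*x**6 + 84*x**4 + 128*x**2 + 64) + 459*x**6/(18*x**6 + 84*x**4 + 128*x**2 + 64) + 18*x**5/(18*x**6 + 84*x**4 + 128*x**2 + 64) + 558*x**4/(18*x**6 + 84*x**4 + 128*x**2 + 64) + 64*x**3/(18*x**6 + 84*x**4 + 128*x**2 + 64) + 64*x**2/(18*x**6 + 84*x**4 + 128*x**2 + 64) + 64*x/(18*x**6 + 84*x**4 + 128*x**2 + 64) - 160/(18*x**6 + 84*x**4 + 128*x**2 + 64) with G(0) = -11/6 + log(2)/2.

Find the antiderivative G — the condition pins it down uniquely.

G(x) = (36*x**5 + 3*x**3 + 9*x**2*log(x**2 + 2) - 27*x**2 - 60*x + 12*log(x**2 + 2) - 44)/(18*x**2 + 24)

The integrand splits into summands that can be handled one at a time.
A general antiderivative is 2*x**3 - 5*x/2 + log(x**2 + 2)/2 - 2 - 2/(3*(3*x**2/2 + 2)) + C.
The condition gives C = -11/6 + log(2)/2 - (-7/3 + log(2)/2) = 1/2.
So G(x) = (36*x**5 + 3*x**3 + 9*x**2*log(x**2 + 2) - 27*x**2 - 60*x + 12*log(x**2 + 2) - 44)/(18*x**2 + 24).
Check: d/dx[(36*x**5 + 3*x**3 + 9*x**2*log(x**2 + 2) - 27*x**2 - 60*x + 12*log(x**2 + 2) - 44)/(18*x**2 + 24)] = (108*x**8 + 459*x**6 + 18*x**5 + 558*x**4 + 64*x**3 + 64*x**2 + 64*x - 160)/(18*x**6 + 84*x**4 + 128*x**2 + 64), which equals G'(x).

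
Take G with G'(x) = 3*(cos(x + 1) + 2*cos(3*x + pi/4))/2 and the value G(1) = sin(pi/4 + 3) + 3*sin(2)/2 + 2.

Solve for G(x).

G(x) = 3*sin(x + 1)/2 + sin(3*x + pi/4) + 2

A first test for any G(x): its x-derivative must equal the given G'(x).
A general antiderivative is 3*sin(x + 1)/2 + sin(3*x + pi/4) + C.
The condition gives C = sin(pi/4 + 3) + 3*sin(2)/2 + 2 - (sin(pi/4 + 3) + 3*sin(2)/2) = 2.
So G(x) = 3*sin(x + 1)/2 + sin(3*x + pi/4) + 2.
Check: d/dx[3*sin(x + 1)/2 + sin(3*x + pi/4) + 2] = 3*cos(x + 1)/2 + 3*cos(3*x + pi/4), which equals G'(x).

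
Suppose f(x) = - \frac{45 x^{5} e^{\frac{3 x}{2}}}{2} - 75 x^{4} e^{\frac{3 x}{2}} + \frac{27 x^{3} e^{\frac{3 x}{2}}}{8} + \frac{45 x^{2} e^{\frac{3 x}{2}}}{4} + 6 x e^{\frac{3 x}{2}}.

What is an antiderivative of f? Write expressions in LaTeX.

An antiderivative is F(x) = \frac{3 x^{2} \left(- 20 x^{3} + 3 x + 4\right) e^{\frac{3 x}{2}}}{4}.

Recognize the product-rule pattern: f = u'v + uv' with u = - 15 x^{5} + \frac{9 x^{3}}{4} + 3 x^{2}, v = e^{\frac{3 x}{2}}, so integration by parts undoes it.
Check: d/dx[\frac{3 x^{2} \left(- 20 x^{3} + 3 x + 4\right) e^{\frac{3 x}{2}}}{4}] = - \frac{45 x^{5} e^{\frac{3 x}{2}}}{2} - 75 x^{4} e^{\frac{3 x}{2}} + \frac{27 x^{3} e^{\frac{3 x}{2}}}{8} + \frac{45 x^{2} e^{\frac{3 x}{2}}}{4} + 6 x e^{\frac{3 x}{2}} = f(x).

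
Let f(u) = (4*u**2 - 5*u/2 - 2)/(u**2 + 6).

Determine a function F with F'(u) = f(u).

For F(u) to be correct the identity F'(u) - f(u) = 0 must hold.
Check: d/du[(48*u - 15*log(u**2 + 6) - 52*sqrt(6)*atan(sqrt(6)*u/6))/12] = (8*u**2 - 5*u - 4)/(2*u**2 + 12), which equals f(u).

An antiderivative is F(u) = (48*u - 15*log(u**2 + 6) - 52*sqrt(6)*atan(sqrt(6)*u/6))/12.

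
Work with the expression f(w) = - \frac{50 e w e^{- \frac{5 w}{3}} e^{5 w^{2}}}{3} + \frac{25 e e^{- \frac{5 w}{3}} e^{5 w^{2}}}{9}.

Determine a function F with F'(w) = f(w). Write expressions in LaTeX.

f matches the chain-rule pattern g'(h)*h' with inner function h(w) = 5 w^{2} - \frac{5 w}{3} + 1; substituting u = h(w) collapses the integral.
Check: d/dw[- \frac{5 e^{5 w^{2} - \frac{5 w}{3} + 1}}{3}] = - \frac{50 e w e^{- \frac{5 w}{3}} e^{5 w^{2}}}{3} + \frac{25 e e^{- \frac{5 w}{3}} e^{5 w^{2}}}{9} = f(w).

An antiderivative is F(w) = - \frac{5 e^{5 w^{2} - \frac{5 w}{3} + 1}}{3}.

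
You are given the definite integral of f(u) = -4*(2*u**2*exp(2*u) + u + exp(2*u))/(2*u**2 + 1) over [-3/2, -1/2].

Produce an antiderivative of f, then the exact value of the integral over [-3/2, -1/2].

An antiderivative F(u) passes only if d/du[F] lands on f(u) exactly.
F(u) = -2*exp(2*u) - log(2*u**2 + 1) is an antiderivative of f.
Check: d/du[-2*exp(2*u) - log(2*u**2 + 1)] = (-8*u**2*exp(2*u) - 4*u - 4*exp(2*u))/(2*u**2 + 1), which equals f(u).
F(-1/2) = -2*exp(-1) - log(3/2); F(-3/2) = -log(11/2) - 2*exp(-3).
Integral = F(-1/2) - F(-3/2) = -2*exp(-1) - log(3/2) + 2*exp(-3) + log(11/2).

Antiderivative: F(u) = -2*exp(2*u) - log(2*u**2 + 1); value = -2*exp(-1) - log(3/2) + 2*exp(-3) + log(11/2)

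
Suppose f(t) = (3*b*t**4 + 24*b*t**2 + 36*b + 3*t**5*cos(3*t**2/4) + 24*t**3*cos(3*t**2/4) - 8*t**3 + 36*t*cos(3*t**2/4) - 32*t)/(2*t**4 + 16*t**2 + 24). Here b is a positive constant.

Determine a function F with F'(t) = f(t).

An antiderivative is F(t) = (3*b*t - 2*log(t**4/2 + 4*t**2 + 6) + 2*sin(3*t**2/4))/2.

Check any antiderivative F(t) by computing F'(t) and comparing it with f(t).
Check: d/dt[(3*b*t - 2*log(t**4/2 + 4*t**2 + 6) + 2*sin(3*t**2/4))/2] = (3*b*t**4 + 24*b*t**2 + 36*b + 3*t**5*cos(3*t**2/4) + 24*t**3*cos(3*t**2/4) - 8*t**3 + 36*t*cos(3*t**2/4) - 32*t)/(2*t**4 + 16*t**2 + 24) = f(t).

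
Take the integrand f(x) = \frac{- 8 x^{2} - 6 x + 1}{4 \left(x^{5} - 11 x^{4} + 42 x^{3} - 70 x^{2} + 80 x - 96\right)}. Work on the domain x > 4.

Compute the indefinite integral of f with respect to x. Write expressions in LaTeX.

Factor the denominator (4 \left(x - 4\right)^{2} \left(x - 3\right) \left(x^{2} + 2\right)) and decompose: f = - \frac{245 x + 449}{7128 \left(x^{2} + 2\right)} - \frac{89}{44 \left(x - 3\right)} + \frac{1333}{648 \left(x - 4\right)} - \frac{151}{72 \left(x - 4\right)^{2}}; each piece integrates to a log, atan, or power term.
Check: d/dx[- \frac{- 29326 x \log{\left(x - 4 \right)} + 28836 x \log{\left(x - 3 \right)} + 245 x \log{\left(x^{2} + 2 \right)} + 449 \sqrt{2} x \operatorname{atan}{\left(\frac{\sqrt{2} x}{2} \right)} + 117304 \log{\left(x - 4 \right)} - 115344 \log{\left(x - 3 \right)} - 980 \log{\left(x^{2} + 2 \right)} - 1796 \sqrt{2} \operatorname{atan}{\left(\frac{\sqrt{2} x}{2} \right)} - 29898}{14256 \left(x - 4\right)}] = \frac{- 8 x^{2} - 6 x + 1}{4 x^{5} - 44 x^{4} + 168 x^{3} - 280 x^{2} + 320 x - 384}, which equals f(x).

F(x) = - \frac{- 29326 x \log{\left(x - 4 \right)} + 28836 x \log{\left(x - 3 \right)} + 245 x \log{\left(x^{2} + 2 \right)} + 449 \sqrt{2} x \operatorname{atan}{\left(\frac{\sqrt{2} x}{2} \right)} + 117304 \log{\left(x - 4 \right)} - 115344 \log{\left(x - 3 \right)} - 980 \log{\left(x^{2} + 2 \right)} - 1796 \sqrt{2} \operatorname{atan}{\left(\frac{\sqrt{2} x}{2} \right)} - 29898}{14256 \left(x - 4\right)} + C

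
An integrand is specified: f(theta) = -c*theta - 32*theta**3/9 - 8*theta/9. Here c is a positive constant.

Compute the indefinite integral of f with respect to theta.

The integrand splits into summands that can be handled one at a time.
Check: d/dtheta[-c*theta**2/2 - (-4*theta**2/3 - 1/3)**2/2] = -c*theta - 32*theta**3/9 - 8*theta/9 = f(theta).

F(theta) = -c*theta**2/2 - (-4*theta**2/3 - 1/3)**2/2 + C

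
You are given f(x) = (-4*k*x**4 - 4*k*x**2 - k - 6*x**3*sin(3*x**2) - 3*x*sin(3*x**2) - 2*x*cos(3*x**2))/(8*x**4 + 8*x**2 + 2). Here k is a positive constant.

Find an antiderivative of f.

An antiderivative F(x) passes only if d/dx[F] lands on f(x) exactly.
Check: d/dx[(-2*k*x*(2*x**2 + 1) + cos(3*x**2))/(4*(2*x**2 + 1))] = (-4*k*x**4 - 4*k*x**2 - k - 6*x**3*sin(3*x**2) - 3*x*sin(3*x**2) - 2*x*cos(3*x**2))/(8*x**4 + 8*x**2 + 2) = f(x).

An antiderivative is F(x) = (-2*k*x*(2*x**2 + 1) + cos(3*x**2))/(4*(2*x**2 + 1)).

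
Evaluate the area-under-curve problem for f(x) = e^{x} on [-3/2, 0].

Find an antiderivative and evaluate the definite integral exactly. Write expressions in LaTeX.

Antiderivative: F(x) = e^{x}; value = 1 - e^{- \frac{3}{2}}

For F(x) to be correct the identity F'(x) - f(x) = 0 must hold.
F(x) = e^{x} is an antiderivative of f.
Check: d/dx[e^{x}] = e^{x} = f(x).
F(0) = 1; F(-3/2) = e^{- \frac{3}{2}}.
Integral = F(0) - F(-3/2) = 1 - e^{- \frac{3}{2}}.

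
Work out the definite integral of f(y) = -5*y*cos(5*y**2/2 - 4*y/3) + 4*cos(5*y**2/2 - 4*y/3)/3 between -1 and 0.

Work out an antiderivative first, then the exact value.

The substitution u = 5*y**2/2 - 4*y/3 works: f is exactly (dF/du)*(du/dy) for that inner function.
F(y) = -sin(5*y**2/2 - 4*y/3) is an antiderivative of f.
Check: d/dy[-sin(5*y**2/2 - 4*y/3)] = -5*y*cos(5*y**2/2 - 4*y/3) + 4*cos(5*y**2/2 - 4*y/3)/3 = f(y).
F(0) = 0; F(-1) = -sin(23/6).
Integral = F(0) - F(-1) = sin(23/6).

Antiderivative: F(y) = -sin(5*y**2/2 - 4*y/3); value = sin(23/6)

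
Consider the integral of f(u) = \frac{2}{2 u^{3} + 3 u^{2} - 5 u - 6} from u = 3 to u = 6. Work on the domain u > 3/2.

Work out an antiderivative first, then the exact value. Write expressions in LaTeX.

Antiderivative: F(u) = - \frac{2 \left(- 2 \log{\left(u - \frac{3}{2} \right)} + 7 \log{\left(u + 1 \right)} - 5 \log{\left(u + 2 \right)}\right)}{35}; value = - \frac{2 \log{\left(7 \right)}}{5} - \frac{2 \log{\left(5 \right)}}{7} - \frac{4 \log{\left(\frac{3}{2} \right)}}{35} + \frac{4 \log{\left(\frac{9}{2} \right)}}{35} + \frac{2 \log{\left(4 \right)}}{5} + \frac{2 \log{\left(8 \right)}}{7}

Factor the denominator (\left(u + 1\right) \left(u + 2\right) \left(2 u - 3\right)) and decompose: f = \frac{8}{35 \left(2 u - 3\right)} + \frac{2}{7 \left(u + 2\right)} - \frac{2}{5 \left(u + 1\right)}; each piece integrates to a log, atan, or power term.
F(u) = - \frac{2 \left(- 2 \log{\left(u - \frac{3}{2} \right)} + 7 \log{\left(u + 1 \right)} - 5 \log{\left(u + 2 \right)}\right)}{35} is an antiderivative of f.
Check: d/du[- \frac{2 \left(- 2 \log{\left(u - \frac{3}{2} \right)} + 7 \log{\left(u + 1 \right)} - 5 \log{\left(u + 2 \right)}\right)}{35}] = \frac{2}{2 u^{3} + 3 u^{2} - 5 u - 6} = f(u).
F(6) = - \frac{2 \log{\left(7 \right)}}{5} + \frac{4 \log{\left(\frac{9}{2} \right)}}{35} + \frac{2 \log{\left(8 \right)}}{7}; F(3) = - \frac{2 \log{\left(4 \right)}}{5} + \frac{4 \log{\left(\frac{3}{2} \right)}}{35} + \frac{2 \log{\left(5 \right)}}{7}.
Integral = F(6) - F(3) = - \frac{2 \log{\left(7 \right)}}{5} - \frac{2 \log{\left(5 \right)}}{7} - \frac{4 \log{\left(\frac{3}{2} \right)}}{35} + \frac{4 \log{\left(\frac{9}{2} \right)}}{35} + \frac{2 \log{\left(4 \right)}}{5} + \frac{2 \log{\left(8 \right)}}{7}.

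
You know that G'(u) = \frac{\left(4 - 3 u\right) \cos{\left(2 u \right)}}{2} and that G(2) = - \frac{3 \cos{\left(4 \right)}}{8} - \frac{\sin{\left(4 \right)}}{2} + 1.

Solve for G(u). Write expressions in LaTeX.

G(u) = - \frac{6 u \sin{\left(2 u \right)} - 8 \sin{\left(2 u \right)} + 3 \cos{\left(2 u \right)} - 8}{8}

For G(u) to be correct, d/du[G] must agree with the stated G'(u) identically.
A general antiderivative is - \frac{3 u \sin{\left(2 u \right)}}{4} + \sin{\left(2 u \right)} - \frac{3 \cos{\left(2 u \right)}}{8} + C.
The condition gives C = - \frac{3 \cos{\left(4 \right)}}{8} - \frac{\sin{\left(4 \right)}}{2} + 1 - (- \frac{3 \cos{\left(4 \right)}}{8} - \frac{\sin{\left(4 \right)}}{2}) = 1.
So G(u) = - \frac{6 u \sin{\left(2 u \right)} - 8 \sin{\left(2 u \right)} + 3 \cos{\left(2 u \right)} - 8}{8}.
Check: d/du[- \frac{6 u \sin{\left(2 u \right)} - 8 \sin{\left(2 u \right)} + 3 \cos{\left(2 u \right)} - 8}{8}] = - \frac{3 u \cos{\left(2 u \right)}}{2} + 2 \cos{\left(2 u \right)}, which equals G'(u).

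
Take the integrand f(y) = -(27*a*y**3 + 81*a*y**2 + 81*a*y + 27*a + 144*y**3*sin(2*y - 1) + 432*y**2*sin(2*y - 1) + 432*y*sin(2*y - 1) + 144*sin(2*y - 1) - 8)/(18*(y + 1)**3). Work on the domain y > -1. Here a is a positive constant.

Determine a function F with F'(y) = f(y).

An antiderivative is F(y) = (-27*a*y**3 - 54*a*y**2 - 27*a*y + 72*y**2*cos(2*y - 1) + 144*y*cos(2*y - 1) + 72*cos(2*y - 1) - 4)/(18*y**2 + 36*y + 18).

A candidate is checked by its d/dy: the result must match f(y).
Check: d/dy[(-27*a*y**3 - 54*a*y**2 - 27*a*y + 72*y**2*cos(2*y - 1) + 144*y*cos(2*y - 1) + 72*cos(2*y - 1) - 4)/(18*y**2 + 36*y + 18)] = (-27*a*y**3 - 81*a*y**2 - 81*a*y - 27*a - 144*y**3*sin(2*y - 1) - 432*y**2*sin(2*y - 1) - 432*y*sin(2*y - 1) - 144*sin(2*y - 1) + 8)/(18*y**3 + 54*y**2 + 54*y + 18), which equals f(y).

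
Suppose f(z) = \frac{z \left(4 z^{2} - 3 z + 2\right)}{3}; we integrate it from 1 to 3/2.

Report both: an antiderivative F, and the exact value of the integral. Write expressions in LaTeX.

An antiderivative F(z) passes only if d/dz[F] lands on f(z) exactly.
F(z) = \frac{z^{4}}{3} - \frac{z^{3}}{3} + \frac{z^{2}}{3} is an antiderivative of f.
Check: d/dz[\frac{z^{4}}{3} - \frac{z^{3}}{3} + \frac{z^{2}}{3}] = \frac{4 z^{3}}{3} - z^{2} + \frac{2 z}{3}, which equals f(z).
F(3/2) = \frac{21}{16}; F(1) = \frac{1}{3}.
Integral = F(3/2) - F(1) = \frac{47}{48}.

Antiderivative: F(z) = \frac{z^{4}}{3} - \frac{z^{3}}{3} + \frac{z^{2}}{3}; value = \frac{47}{48}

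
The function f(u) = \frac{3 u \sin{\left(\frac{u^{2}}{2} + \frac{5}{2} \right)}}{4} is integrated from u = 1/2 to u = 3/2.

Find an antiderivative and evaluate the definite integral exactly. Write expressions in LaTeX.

Antiderivative: F(u) = - \frac{3 \cos{\left(\frac{u^{2}}{2} + \frac{5}{2} \right)}}{4}; value = \frac{3 \cos{\left(\frac{21}{8} \right)}}{4} - \frac{3 \cos{\left(\frac{29}{8} \right)}}{4}

The substitution w = \frac{u^{2}}{2} + \frac{5}{2} works: f is exactly (dF/dw)*(dw/du) for that inner function.
F(u) = - \frac{3 \cos{\left(\frac{u^{2}}{2} + \frac{5}{2} \right)}}{4} is an antiderivative of f.
Check: d/du[- \frac{3 \cos{\left(\frac{u^{2}}{2} + \frac{5}{2} \right)}}{4}] = \frac{3 u \sin{\left(\frac{u^{2}}{2} + \frac{5}{2} \right)}}{4} = f(u).
F(3/2) = - \frac{3 \cos{\left(\frac{29}{8} \right)}}{4}; F(1/2) = - \frac{3 \cos{\left(\frac{21}{8} \right)}}{4}.
Integral = F(3/2) - F(1/2) = \frac{3 \cos{\left(\frac{21}{8} \right)}}{4} - \frac{3 \cos{\left(\frac{29}{8} \right)}}{4}.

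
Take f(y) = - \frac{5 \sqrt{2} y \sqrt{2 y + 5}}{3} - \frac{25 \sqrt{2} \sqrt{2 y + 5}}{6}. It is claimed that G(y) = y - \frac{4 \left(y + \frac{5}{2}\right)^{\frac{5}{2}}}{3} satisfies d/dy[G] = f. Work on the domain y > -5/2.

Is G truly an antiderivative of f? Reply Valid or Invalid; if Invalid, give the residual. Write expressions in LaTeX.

d/dy[G] = \frac{\sqrt{2} \left(- 10 y \sqrt{2 y + 5} - 25 \sqrt{2 y + 5} + 3 \sqrt{2}\right)}{6}
d/dy[G] - f(y) = 1 != 0.

Invalid: d/dy[G] - f = 1, which is not 0.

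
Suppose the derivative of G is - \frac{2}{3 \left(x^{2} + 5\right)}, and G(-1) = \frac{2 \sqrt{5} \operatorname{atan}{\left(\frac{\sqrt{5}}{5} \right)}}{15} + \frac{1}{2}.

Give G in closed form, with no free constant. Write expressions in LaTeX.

Check a candidate G(x) by differentiating: d/dx[G] must match the given G'(x).
A general antiderivative is - \frac{2 \sqrt{5} \operatorname{atan}{\left(\frac{\sqrt{5} x}{5} \right)}}{15} + C.
The condition gives C = \frac{2 \sqrt{5} \operatorname{atan}{\left(\frac{\sqrt{5}}{5} \right)}}{15} + \frac{1}{2} - (\frac{2 \sqrt{5} \operatorname{atan}{\left(\frac{\sqrt{5}}{5} \right)}}{15}) = \frac{1}{2}.
So G(x) = - \frac{2 \sqrt{5} \operatorname{atan}{\left(\frac{\sqrt{5} x}{5} \right)}}{15} + \frac{1}{2}.
Check: d/dx[- \frac{2 \sqrt{5} \operatorname{atan}{\left(\frac{\sqrt{5} x}{5} \right)}}{15} + \frac{1}{2}] = - \frac{2}{3 x^{2} + 15}, which equals G'(x).

G(x) = - \frac{2 \sqrt{5} \operatorname{atan}{\left(\frac{\sqrt{5} x}{5} \right)}}{15} + \frac{1}{2}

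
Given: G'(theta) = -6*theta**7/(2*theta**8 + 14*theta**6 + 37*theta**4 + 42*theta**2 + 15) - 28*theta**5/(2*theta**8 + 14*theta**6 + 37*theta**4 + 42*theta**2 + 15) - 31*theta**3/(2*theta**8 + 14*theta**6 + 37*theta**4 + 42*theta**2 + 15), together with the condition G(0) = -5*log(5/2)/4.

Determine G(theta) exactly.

G(theta) = -5*log(theta**4/2 + 2*theta**2 + 5/2)/4 + log(2*theta**4/3 + 2*theta**2 + 1)/2

Integrate term by term and add the pieces.
A general antiderivative is -5*log(theta**4/2 + 2*theta**2 + 5/2)/4 + log(2*theta**4/3 + 2*theta**2 + 1)/2 + C.
The condition gives C = -5*log(5/2)/4 - (-5*log(5/2)/4) = 0.
So G(theta) = -5*log(theta**4/2 + 2*theta**2 + 5/2)/4 + log(2*theta**4/3 + 2*theta**2 + 1)/2.
Check: d/dtheta[-5*log(theta**4/2 + 2*theta**2 + 5/2)/4 + log(2*theta**4/3 + 2*theta**2 + 1)/2] = (-6*theta**7 - 28*theta**5 - 31*theta**3)/(2*theta**8 + 14*theta**6 + 37*theta**4 + 42*theta**2 + 15), which equals G'(theta).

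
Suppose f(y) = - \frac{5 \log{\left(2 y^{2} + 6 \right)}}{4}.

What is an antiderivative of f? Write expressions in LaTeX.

An antiderivative F(y) passes only if d/dy[F] lands on f(y) exactly.
Check: d/dy[- \frac{5 y \log{\left(y^{2} + 3 \right)}}{4} - \frac{5 y \log{\left(2 \right)}}{4} + \frac{5 y}{2} - \frac{5 \sqrt{3} \operatorname{atan}{\left(\frac{\sqrt{3} y}{3} \right)}}{2}] = - \frac{5 \log{\left(y^{2} + 3 \right)}}{4} - \frac{5 \log{\left(2 \right)}}{4}, which equals f(y).

An antiderivative is F(y) = - \frac{5 y \log{\left(y^{2} + 3 \right)}}{4} - \frac{5 y \log{\left(2 \right)}}{4} + \frac{5 y}{2} - \frac{5 \sqrt{3} \operatorname{atan}{\left(\frac{\sqrt{3} y}{3} \right)}}{2}.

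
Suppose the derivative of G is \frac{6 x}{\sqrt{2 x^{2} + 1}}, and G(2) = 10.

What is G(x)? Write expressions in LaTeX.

The substitution u = 2 x^{2} + 1 works: G'(x) is exactly (dG/du)*(du/dx) for that inner function.
A general antiderivative is 3 \sqrt{2 x^{2} + 1} + C.
The condition gives C = 10 - (9) = 1.
So G(x) = 3 \sqrt{2 x^{2} + 1} + 1.
Check: d/dx[3 \sqrt{2 x^{2} + 1} + 1] = \frac{6 x}{\sqrt{2 x^{2} + 1}} = G'(x).

G(x) = 3 \sqrt{2 x^{2} + 1} + 1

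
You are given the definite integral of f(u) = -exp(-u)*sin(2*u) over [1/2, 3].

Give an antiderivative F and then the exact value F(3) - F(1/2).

Since d/du undoes antidifferentiation here, F'(u) = f(u) is required of F(u).
F(u) = (sin(2*u) + 2*cos(2*u))*exp(-u)/5 is an antiderivative of f.
Check: d/du[(sin(2*u) + 2*cos(2*u))*exp(-u)/5] = -exp(-u)*sin(2*u) = f(u).
F(3) = exp(-3)*sin(6)/5 + 2*exp(-3)*cos(6)/5; F(1/2) = exp(-1/2)*sin(1)/5 + 2*exp(-1/2)*cos(1)/5.
Integral = F(3) - F(1/2) = -2*exp(-1/2)*cos(1)/5 - exp(-1/2)*sin(1)/5 + exp(-3)*sin(6)/5 + 2*exp(-3)*cos(6)/5.

Antiderivative: F(u) = (sin(2*u) + 2*cos(2*u))*exp(-u)/5; value = -2*exp(-1/2)*cos(1)/5 - exp(-1/2)*sin(1)/5 + exp(-3)*sin(6)/5 + 2*exp(-3)*cos(6)/5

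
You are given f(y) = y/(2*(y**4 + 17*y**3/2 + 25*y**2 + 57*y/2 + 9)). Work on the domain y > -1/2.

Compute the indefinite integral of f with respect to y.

Factor the denominator ((y + 2)*(y + 3)**2*(2*y + 1)) and decompose: f = -4/(75*(2*y + 1)) - 16/(25*(y + 3)) - 3/(5*(y + 3)**2) + 2/(3*(y + 2)); each piece integrates to a log, atan, or power term.
Check: d/dy[-2*log(y + 1/2)/75 + 2*log(y + 2)/3 - 16*log(y + 3)/25 + 3/(5*y + 15)] = y/(2*y**4 + 17*y**3 + 50*y**2 + 57*y + 18), which equals f(y).

F(y) = -2*log(y + 1/2)/75 + 2*log(y + 2)/3 - 16*log(y + 3)/25 + 3/(5*y + 15) + C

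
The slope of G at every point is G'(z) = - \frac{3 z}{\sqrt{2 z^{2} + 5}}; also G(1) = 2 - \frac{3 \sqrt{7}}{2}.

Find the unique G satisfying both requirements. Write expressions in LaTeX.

The substitution u = 2 z^{2} + 5 works: G'(z) is exactly (dG/du)*(du/dz) for that inner function.
A general antiderivative is - \frac{3 \sqrt{2 z^{2} + 5}}{2} + C.
The condition gives C = 2 - \frac{3 \sqrt{7}}{2} - (- \frac{3 \sqrt{7}}{2}) = 2.
So G(z) = - \frac{3 \sqrt{2 z^{2} + 5} - 4}{2}.
Check: d/dz[- \frac{3 \sqrt{2 z^{2} + 5} - 4}{2}] = - \frac{3 z}{\sqrt{2 z^{2} + 5}} = G'(z).

G(z) = - \frac{3 \sqrt{2 z^{2} + 5} - 4}{2}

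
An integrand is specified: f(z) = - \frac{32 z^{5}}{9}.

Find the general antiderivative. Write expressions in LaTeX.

F(z) = - \frac{16 z^{6}}{27} + C

For F(z) to be correct the identity F'(z) - f(z) = 0 must hold.
Check: d/dz[- \frac{16 z^{6}}{27}] = - \frac{32 z^{5}}{9} = f(z).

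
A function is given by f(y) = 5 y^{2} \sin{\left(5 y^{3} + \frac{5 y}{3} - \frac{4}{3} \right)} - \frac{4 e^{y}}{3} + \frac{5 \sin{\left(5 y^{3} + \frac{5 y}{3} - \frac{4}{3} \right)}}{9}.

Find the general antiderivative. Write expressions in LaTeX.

The integrand splits into summands that can be handled one at a time.
Check: d/dy[- \frac{4 e^{y} + \cos{\left(5 y^{3} + \frac{5 y}{3} - \frac{4}{3} \right)}}{3}] = 5 y^{2} \sin{\left(5 y^{3} + \frac{5 y}{3} - \frac{4}{3} \right)} - \frac{4 e^{y}}{3} + \frac{5 \sin{\left(5 y^{3} + \frac{5 y}{3} - \frac{4}{3} \right)}}{9} = f(y).

F(y) = - \frac{4 e^{y} + \cos{\left(5 y^{3} + \frac{5 y}{3} - \frac{4}{3} \right)}}{3} + C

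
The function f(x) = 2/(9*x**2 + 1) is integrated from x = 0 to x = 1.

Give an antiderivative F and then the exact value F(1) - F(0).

Differentiate the proposed F(x) back; it has to land on f(x) exactly.
F(x) = 2*atan(3*x)/3 is an antiderivative of f.
Check: d/dx[2*atan(3*x)/3] = 2/(9*x**2 + 1) = f(x).
F(1) = 2*atan(3)/3; F(0) = 0.
Integral = F(1) - F(0) = 2*atan(3)/3.

Antiderivative: F(x) = 2*atan(3*x)/3; value = 2*atan(3)/3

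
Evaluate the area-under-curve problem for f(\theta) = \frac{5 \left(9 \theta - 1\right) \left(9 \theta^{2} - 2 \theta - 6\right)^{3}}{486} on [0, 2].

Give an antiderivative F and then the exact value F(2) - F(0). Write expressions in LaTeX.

Antiderivative: F(\theta) = \frac{135 \theta^{8}}{16} - \frac{15 \theta^{7}}{2} - 20 \theta^{6} + \frac{395 \theta^{5}}{27} + \frac{9325 \theta^{4}}{486} - \frac{790 \theta^{3}}{81} - \frac{80 \theta^{2}}{9} + \frac{20 \theta}{9}; value = \frac{142400}{243}

f matches the chain-rule pattern g'(h)*h' with inner function h(\theta) = - \frac{3 \theta^{2}}{2} + \frac{\theta}{3} + 1; substituting u = h(\theta) collapses the integral.
F(\theta) = \frac{135 \theta^{8}}{16} - \frac{15 \theta^{7}}{2} - 20 \theta^{6} + \frac{395 \theta^{5}}{27} + \frac{9325 \theta^{4}}{486} - \frac{790 \theta^{3}}{81} - \frac{80 \theta^{2}}{9} + \frac{20 \theta}{9} is an antiderivative of f.
Check: d/d\theta[\frac{135 \theta^{8}}{16} - \frac{15 \theta^{7}}{2} - 20 \theta^{6} + \frac{395 \theta^{5}}{27} + \frac{9325 \theta^{4}}{486} - \frac{790 \theta^{3}}{81} - \frac{80 \theta^{2}}{9} + \frac{20 \theta}{9}] = \frac{135 \theta^{7}}{2} - \frac{105 \theta^{6}}{2} - 120 \theta^{5} + \frac{1975 \theta^{4}}{27} + \frac{18650 \theta^{3}}{243} - \frac{790 \theta^{2}}{27} - \frac{160 \theta}{9} + \frac{20}{9}, which equals f(\theta).
F(2) = \frac{142400}{243}; F(0) = 0.
Integral = F(2) - F(0) = \frac{142400}{243}.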